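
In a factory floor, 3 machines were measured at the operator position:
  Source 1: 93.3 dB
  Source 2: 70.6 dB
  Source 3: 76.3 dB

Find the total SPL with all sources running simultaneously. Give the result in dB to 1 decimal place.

Converting to relative power and adding: 10^(93.3/10) + 10^(70.6/10) + 10^(76.3/10) = 2.192e+09.
L_total = 10·log₁₀(2.192e+09) = 93.4 dB.

93.4 dB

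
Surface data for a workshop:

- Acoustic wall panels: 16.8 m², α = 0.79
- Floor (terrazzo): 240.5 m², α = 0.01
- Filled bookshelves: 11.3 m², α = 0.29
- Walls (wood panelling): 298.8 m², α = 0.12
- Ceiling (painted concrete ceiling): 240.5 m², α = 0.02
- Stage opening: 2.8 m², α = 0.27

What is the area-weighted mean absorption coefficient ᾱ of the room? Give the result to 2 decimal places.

S = Σ Sᵢ = 16.8 + 240.5 + 11.3 + 298.8 + 240.5 + 2.8 = 810.7 m².
A = 16.8*0.79 + 240.5*0.01 + 11.3*0.29 + 298.8*0.12 + 240.5*0.02 + 2.8*0.27 = 60.376 sabins.
ᾱ = 60.376 / 810.7 = 0.07.

0.07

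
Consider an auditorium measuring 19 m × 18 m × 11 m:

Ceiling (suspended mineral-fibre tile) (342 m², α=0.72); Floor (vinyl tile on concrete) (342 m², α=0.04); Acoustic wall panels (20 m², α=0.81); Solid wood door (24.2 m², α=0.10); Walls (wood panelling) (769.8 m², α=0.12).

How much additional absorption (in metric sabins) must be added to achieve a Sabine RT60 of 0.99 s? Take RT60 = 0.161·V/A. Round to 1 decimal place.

A₁ = Σ Sᵢαᵢ = 342×0.72 + 342×0.04 + 20×0.81 + 24.2×0.10 + 769.8×0.12 = 370.916 sabins.
For T = 0.99 s, need A₂ = 0.161·V/T = 0.161·3762/0.99 = 611.800 sabins.
Shortfall: 611.800 − 370.916 = 240.9 sabins.

240.9 sabins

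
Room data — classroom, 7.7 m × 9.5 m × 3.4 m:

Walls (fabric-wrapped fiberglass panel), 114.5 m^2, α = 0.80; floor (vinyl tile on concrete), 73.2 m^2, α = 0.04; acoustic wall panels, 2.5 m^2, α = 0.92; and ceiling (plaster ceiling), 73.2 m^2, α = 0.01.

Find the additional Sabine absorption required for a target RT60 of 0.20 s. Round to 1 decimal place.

Total absorption A₁ = 114.5·0.80 + 73.2·0.04 + 2.5·0.92 + 73.2·0.01
  = 91.600 + 2.928 + 2.300 + 0.732 = 97.560 m^2 sabins.
For T = 0.20 s, need A₂ = 0.161·V/T = 0.161·248.71/0.20 = 200.212 sabins.
Additional absorption ΔA = 200.212 − 97.560 = 102.7 sabins.

102.7 sabins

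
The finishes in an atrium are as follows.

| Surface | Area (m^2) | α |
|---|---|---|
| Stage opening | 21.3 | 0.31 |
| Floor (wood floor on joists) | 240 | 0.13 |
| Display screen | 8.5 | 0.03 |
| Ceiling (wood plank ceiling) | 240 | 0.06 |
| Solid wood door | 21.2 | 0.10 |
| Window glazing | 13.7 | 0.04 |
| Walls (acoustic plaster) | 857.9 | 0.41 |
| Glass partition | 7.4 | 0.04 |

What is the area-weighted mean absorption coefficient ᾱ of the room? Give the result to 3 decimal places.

0.289

Total surface area S = 1410.0 m^2.
A = 21.3×0.31 + 240×0.13 + 8.5×0.03 + 240×0.06 + 21.2×0.10 + 13.7×0.04 + 857.9×0.41 + 7.4×0.04 = 407.161 sabins.
ᾱ = A/S = 0.289.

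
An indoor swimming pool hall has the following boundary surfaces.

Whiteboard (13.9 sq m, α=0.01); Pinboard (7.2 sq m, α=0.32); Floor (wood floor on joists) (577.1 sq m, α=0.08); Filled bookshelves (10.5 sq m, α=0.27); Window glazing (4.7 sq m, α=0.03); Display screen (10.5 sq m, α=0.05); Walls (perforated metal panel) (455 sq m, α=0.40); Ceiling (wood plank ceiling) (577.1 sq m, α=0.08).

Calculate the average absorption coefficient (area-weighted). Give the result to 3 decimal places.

S = Σ Sᵢ = 13.9 + 7.2 + 577.1 + 10.5 + 4.7 + 10.5 + 455 + 577.1 = 1656.0 sq m.
Σ(Sᵢαᵢ) = 13.9·0.01 + 7.2·0.32 + 577.1·0.08 + 10.5·0.27 + 4.7·0.03 + 10.5·0.05 + 455·0.40 + 577.1·0.08 = 280.280.
ᾱ = 280.280 / 1656.0 = 0.169.

0.169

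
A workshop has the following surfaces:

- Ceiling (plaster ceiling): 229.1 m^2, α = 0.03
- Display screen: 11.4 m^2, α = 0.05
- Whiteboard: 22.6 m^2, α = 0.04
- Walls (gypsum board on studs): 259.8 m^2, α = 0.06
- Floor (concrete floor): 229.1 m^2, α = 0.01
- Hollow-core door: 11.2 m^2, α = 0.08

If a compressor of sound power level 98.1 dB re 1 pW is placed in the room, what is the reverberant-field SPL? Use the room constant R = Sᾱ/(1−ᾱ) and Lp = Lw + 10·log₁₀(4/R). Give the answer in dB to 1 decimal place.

89.6 dB

Σ(Sᵢαᵢ) = 229.1×0.03 + 11.4×0.05 + 22.6×0.04 + 259.8×0.06 + 229.1×0.01 + 11.2×0.08 = 27.122; total area S = 763.2 m^2.
ᾱ = 0.0355, so room constant R = A/(1−ᾱ) = 28.120 m^2.
Lp = 98.1 + 10·log₁₀(4/28.120) = 98.1 + (-8.47) = 89.6 dB.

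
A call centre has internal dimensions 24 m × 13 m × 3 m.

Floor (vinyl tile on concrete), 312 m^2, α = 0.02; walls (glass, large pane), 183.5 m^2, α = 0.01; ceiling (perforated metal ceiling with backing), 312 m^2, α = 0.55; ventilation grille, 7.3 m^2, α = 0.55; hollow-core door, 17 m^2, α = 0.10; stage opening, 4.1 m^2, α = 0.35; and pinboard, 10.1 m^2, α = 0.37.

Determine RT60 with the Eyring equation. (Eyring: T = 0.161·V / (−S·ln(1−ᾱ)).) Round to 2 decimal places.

0.70 s

S = Σ Sᵢ = 846.0 m^2.
Absorption A = 312·0.02 + 183.5·0.01 + 312·0.55 + 7.3·0.55 + 17·0.10 + 4.1·0.35 + 10.1·0.37 = 190.562 sabins.
Mean coefficient ᾱ = A/S = 0.2253.
−S·ln(1−ᾱ) = −846.0 × ln(1 − 0.2253) = 215.966.
V = 24 × 13 × 3 = 936 m³.
RT60 = 0.161 × 936 / 215.966 = 0.70 s.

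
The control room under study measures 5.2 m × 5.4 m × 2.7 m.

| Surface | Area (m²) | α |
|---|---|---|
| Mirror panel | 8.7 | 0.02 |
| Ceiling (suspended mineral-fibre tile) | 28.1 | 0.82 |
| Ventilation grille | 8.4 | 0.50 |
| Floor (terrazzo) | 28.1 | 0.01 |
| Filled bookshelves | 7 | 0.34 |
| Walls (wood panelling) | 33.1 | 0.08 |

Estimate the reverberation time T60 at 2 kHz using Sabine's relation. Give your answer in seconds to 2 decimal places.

Equivalent absorption area: A = 8.7·0.02 + 28.1·0.82 + 8.4·0.50 + 28.1·0.01 + 7·0.34 + 33.1·0.08 = 32.725 m².
Volume V = 5.2 × 5.4 × 2.7 = 75.816 m³.
Sabine: RT60 = 0.161 × 75.816 / 32.725 = 0.37 s.

0.37 s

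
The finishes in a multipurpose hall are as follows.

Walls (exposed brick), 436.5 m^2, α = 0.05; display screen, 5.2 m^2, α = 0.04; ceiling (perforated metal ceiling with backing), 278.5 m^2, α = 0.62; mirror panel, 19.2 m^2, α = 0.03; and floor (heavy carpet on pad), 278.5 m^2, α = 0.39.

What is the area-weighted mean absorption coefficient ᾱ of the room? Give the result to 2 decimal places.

0.30

S = Σ Sᵢ = 436.5 + 5.2 + 278.5 + 19.2 + 278.5 = 1017.9 m^2.
Σ(Sᵢαᵢ) = 436.5×0.05 + 5.2×0.04 + 278.5×0.62 + 19.2×0.03 + 278.5×0.39 = 303.894.
ᾱ = 303.894 / 1017.9 = 0.30.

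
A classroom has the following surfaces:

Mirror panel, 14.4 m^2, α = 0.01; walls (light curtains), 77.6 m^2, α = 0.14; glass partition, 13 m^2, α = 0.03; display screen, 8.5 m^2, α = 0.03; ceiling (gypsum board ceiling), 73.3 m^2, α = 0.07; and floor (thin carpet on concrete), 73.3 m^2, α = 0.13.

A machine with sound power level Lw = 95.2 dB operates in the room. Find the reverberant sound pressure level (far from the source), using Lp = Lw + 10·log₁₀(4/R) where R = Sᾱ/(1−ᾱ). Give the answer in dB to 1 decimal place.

86.6 dB

Σ(Sᵢαᵢ) = 14.4×0.01 + 77.6×0.14 + 13×0.03 + 8.5×0.03 + 73.3×0.07 + 73.3×0.13 = 26.313; total area S = 260.1 m^2.
ᾱ = 26.313/260.1 = 0.1012; R = Sᾱ/(1−ᾱ) = 26.313/(1−0.1012) = 29.276 m^2.
Lp = 95.2 + 10·log₁₀(4/29.276) = 95.2 + (-8.64) = 86.6 dB.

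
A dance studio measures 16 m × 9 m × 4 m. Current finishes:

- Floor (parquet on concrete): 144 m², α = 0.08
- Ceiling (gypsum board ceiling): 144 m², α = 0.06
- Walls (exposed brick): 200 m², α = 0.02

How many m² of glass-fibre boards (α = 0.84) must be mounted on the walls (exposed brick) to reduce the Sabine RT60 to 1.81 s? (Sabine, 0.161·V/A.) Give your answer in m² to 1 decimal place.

33.0

Summing Sᵢαᵢ: 11.520 + 8.640 + 4.000 → A₁ = 24.160 sabins.
V = 576 m³. Target absorption A₂ = 0.161 × 576 / 1.81 = 51.235 sabins.
ΔA needed = 51.235 − 24.160 = 27.075 sabins.
Each m² of panel replacing the walls (exposed brick) adds (0.84 − 0.02) = 0.82 sabins.
Area = ΔA/Δα = 27.075/0.82 = 33.0 m².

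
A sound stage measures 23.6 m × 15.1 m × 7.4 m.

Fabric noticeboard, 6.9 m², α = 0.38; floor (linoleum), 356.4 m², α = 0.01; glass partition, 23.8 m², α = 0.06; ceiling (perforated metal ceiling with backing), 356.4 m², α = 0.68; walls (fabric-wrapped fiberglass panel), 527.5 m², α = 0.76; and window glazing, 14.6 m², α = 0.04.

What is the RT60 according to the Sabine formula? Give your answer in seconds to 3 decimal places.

Equivalent absorption area: A = 6.9×0.38 + 356.4×0.01 + 23.8×0.06 + 356.4×0.68 + 527.5×0.76 + 14.6×0.04 = 651.450 m².
Volume V = 23.6 × 15.1 × 7.4 = 2637.064 m³.
RT60 = 0.161 · V / A = 0.161 × 2637.064 / 651.450 = 0.652 s.

0.652 seconds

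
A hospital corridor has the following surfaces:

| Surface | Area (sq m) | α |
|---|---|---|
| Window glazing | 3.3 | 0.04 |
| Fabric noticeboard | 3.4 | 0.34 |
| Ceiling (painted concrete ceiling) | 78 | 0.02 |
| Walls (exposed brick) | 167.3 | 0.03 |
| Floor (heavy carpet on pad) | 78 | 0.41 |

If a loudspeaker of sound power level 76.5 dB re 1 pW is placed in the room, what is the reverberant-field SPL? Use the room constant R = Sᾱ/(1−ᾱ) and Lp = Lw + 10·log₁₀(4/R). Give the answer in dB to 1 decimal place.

A = 39.847 sabins; S = 330.0 sq m.
ᾱ = 39.847/330.0 = 0.1207; R = Sᾱ/(1−ᾱ) = 39.847/(1−0.1207) = 45.317 sq m.
Lp = Lw + 10 log₁₀(4/R) = 76.5 -10.54 = 66.0 dB.

66.0 dB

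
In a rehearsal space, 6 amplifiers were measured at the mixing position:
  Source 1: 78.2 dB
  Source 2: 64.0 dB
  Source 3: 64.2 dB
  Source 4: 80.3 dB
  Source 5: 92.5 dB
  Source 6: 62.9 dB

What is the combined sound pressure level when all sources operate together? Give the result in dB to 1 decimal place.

92.9 dB

Converting to relative power and adding: 10^(78.2/10) + 10^(64.0/10) + 10^(64.2/10) + 10^(80.3/10) + 10^(92.5/10) + 10^(62.9/10) = 1.959e+09.
Combined level = 10 log₁₀(1.959e+09) = 92.9 dB.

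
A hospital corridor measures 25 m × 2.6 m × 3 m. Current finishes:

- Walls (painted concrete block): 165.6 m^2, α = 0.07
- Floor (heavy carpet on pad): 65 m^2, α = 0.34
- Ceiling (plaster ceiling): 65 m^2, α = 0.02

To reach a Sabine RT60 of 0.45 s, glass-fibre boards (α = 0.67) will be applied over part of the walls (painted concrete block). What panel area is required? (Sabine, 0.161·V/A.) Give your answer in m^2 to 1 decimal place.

Total absorption A₁ = 165.6×0.07 + 65×0.34 + 65×0.02
  = 11.592 + 22.100 + 1.300 = 34.992 m^2 sabins.
Required A₂ = 0.161·195/0.45 = 69.767 sabins.
ΔA needed = 69.767 − 34.992 = 34.775 sabins.
Net gain per m^2: Δα = 0.67 − 0.07 = 0.60.
Panel area = 34.775 / 0.60 = 58.0 m^2.

58.0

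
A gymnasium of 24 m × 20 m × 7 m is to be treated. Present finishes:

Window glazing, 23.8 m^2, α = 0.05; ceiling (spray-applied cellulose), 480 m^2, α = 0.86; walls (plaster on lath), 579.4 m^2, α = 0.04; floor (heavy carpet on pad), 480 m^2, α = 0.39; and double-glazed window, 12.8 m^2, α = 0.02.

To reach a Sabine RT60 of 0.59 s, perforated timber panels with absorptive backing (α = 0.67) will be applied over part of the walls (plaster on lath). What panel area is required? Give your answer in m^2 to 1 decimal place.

Equivalent absorption area: A₁ = 23.8*0.05 + 480*0.86 + 579.4*0.04 + 480*0.39 + 12.8*0.02 = 624.622 m^2.
Required A₂ = 0.161·3360/0.59 = 916.881 sabins.
ΔA needed = 916.881 − 624.622 = 292.259 sabins.
Each m^2 of panel replacing the walls (plaster on lath) adds (0.67 − 0.04) = 0.63 sabins.
Panel area = 292.259 / 0.63 = 463.9 m^2.

463.9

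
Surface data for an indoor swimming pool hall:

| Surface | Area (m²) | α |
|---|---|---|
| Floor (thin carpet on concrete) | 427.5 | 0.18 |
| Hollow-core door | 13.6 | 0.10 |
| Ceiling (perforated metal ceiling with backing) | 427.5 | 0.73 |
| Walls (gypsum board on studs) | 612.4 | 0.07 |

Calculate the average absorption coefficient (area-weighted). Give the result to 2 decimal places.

S = Σ Sᵢ = 427.5 + 13.6 + 427.5 + 612.4 = 1481.0 m².
Σ(Sᵢαᵢ) = 427.5×0.18 + 13.6×0.10 + 427.5×0.73 + 612.4×0.07 = 433.253.
ᾱ = A/S = 0.29.

0.29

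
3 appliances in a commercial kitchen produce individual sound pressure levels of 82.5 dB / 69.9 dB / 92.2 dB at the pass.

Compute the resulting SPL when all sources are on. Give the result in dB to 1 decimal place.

Sum in the linear (power) domain: Σ 10^(Lᵢ/10) = 10^(82.5/10) + 10^(69.9/10) + 10^(92.2/10) = 1.847e+09.
L_total = 10·log₁₀(1.847e+09) = 92.7 dB.

92.7 dB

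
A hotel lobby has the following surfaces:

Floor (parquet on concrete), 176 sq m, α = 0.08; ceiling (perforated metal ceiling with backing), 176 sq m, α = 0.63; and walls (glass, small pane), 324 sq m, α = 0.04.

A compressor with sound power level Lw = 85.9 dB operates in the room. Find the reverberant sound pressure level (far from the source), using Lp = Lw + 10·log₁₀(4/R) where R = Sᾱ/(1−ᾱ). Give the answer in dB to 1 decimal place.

A = 137.920 sabins; S = 676.0 sq m.
ᾱ = 0.2040, so room constant R = A/(1−ᾱ) = 173.266 sq m.
Lp = 85.9 + 10·log₁₀(4/173.266) = 85.9 + (-16.37) = 69.5 dB.

69.5 dB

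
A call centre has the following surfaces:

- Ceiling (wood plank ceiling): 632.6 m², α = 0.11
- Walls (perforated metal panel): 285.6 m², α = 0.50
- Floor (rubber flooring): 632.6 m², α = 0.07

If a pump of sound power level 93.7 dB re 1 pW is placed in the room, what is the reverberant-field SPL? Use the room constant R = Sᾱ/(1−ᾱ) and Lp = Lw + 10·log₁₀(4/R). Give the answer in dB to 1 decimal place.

74.8 dB

Σ(Sᵢαᵢ) = 632.6·0.11 + 285.6·0.50 + 632.6·0.07 = 256.668; total area S = 1550.8 m².
ᾱ = 256.668/1550.8 = 0.1655; R = Sᾱ/(1−ᾱ) = 256.668/(1−0.1655) = 307.571 m².
Lp = 93.7 + 10·log₁₀(4/307.571) = 93.7 + (-18.86) = 74.8 dB.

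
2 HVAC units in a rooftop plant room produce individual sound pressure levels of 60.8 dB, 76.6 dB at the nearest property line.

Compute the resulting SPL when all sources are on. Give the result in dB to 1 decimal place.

76.7 dB

Converting to relative power and adding: 10^(60.8/10) + 10^(76.6/10) = 4.691e+07.
Back to dB: 10·log₁₀ Σ = 76.7 dB.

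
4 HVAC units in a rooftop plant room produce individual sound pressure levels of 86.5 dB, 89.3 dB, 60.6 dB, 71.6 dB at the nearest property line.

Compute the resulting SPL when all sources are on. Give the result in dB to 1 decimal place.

91.2 dB

Σ 10^(Lᵢ/10) = 1.313e+09.
Back to dB: 10·log₁₀ Σ = 91.2 dB.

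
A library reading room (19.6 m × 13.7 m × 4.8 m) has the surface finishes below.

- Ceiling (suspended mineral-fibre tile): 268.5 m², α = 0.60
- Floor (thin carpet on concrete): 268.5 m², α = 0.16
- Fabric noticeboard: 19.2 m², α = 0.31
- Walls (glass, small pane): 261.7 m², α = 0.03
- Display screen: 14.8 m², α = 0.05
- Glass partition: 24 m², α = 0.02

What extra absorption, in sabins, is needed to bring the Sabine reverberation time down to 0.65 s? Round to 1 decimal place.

Total absorption A₁ = 268.5·0.60 + 268.5·0.16 + 19.2·0.31 + 261.7·0.03 + 14.8·0.05 + 24·0.02
  = 161.100 + 42.960 + 5.952 + 7.851 + 0.740 + 0.480 = 219.083 m² sabins.
For T = 0.65 s, need A₂ = 0.161·V/T = 0.161·1288.896/0.65 = 319.250 sabins.
Shortfall: 319.250 − 219.083 = 100.2 sabins.

100.2 sabins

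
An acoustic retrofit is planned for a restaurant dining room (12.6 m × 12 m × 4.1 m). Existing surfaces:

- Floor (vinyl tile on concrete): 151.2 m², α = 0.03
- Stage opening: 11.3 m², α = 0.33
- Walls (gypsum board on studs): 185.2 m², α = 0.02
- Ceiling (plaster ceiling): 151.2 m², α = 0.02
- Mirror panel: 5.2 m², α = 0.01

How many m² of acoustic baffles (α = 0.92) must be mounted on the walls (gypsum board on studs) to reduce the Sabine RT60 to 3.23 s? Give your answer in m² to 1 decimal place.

17.6

Total absorption A₁ = 151.2·0.03 + 11.3·0.33 + 185.2·0.02 + 151.2·0.02 + 5.2·0.01
  = 4.536 + 3.729 + 3.704 + 3.024 + 0.052 = 15.045 m² sabins.
Required A₂ = 0.161·619.92/3.23 = 30.900 sabins.
ΔA needed = 30.900 − 15.045 = 15.855 sabins.
Each m² of panel replacing the walls (gypsum board on studs) adds (0.92 − 0.02) = 0.90 sabins.
Panel area = 15.855 / 0.90 = 17.6 m².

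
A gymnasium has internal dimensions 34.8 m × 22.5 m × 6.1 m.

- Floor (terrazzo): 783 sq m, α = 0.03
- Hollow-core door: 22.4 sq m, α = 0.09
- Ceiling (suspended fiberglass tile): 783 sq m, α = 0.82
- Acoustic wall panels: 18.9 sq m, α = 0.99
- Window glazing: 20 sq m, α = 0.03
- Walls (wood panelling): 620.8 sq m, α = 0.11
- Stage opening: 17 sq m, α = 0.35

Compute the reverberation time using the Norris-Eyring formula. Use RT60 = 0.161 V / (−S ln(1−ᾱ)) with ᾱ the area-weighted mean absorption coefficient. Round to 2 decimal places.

Total surface area S = 783 + 22.4 + 783 + 18.9 + 20 + 620.8 + 17 = 2265.1 sq m.
Absorption A = 783×0.03 + 22.4×0.09 + 783×0.82 + 18.9×0.99 + 20×0.03 + 620.8×0.11 + 17×0.35 = 761.115 sabins.
Mean coefficient ᾱ = A/S = 0.3360.
−S·ln(1−ᾱ) = −2265.1 × ln(1 − 0.3360) = 927.498.
V = 34.8 × 22.5 × 6.1 = 4776.3 m³.
RT60 = 0.161 × 4776.3 / 927.498 = 0.83 s.

0.83 s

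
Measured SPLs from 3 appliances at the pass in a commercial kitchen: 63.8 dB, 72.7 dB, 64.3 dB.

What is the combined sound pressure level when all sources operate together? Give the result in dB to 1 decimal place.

Sum in the linear (power) domain: Σ 10^(Lᵢ/10) = 10^(63.8/10) + 10^(72.7/10) + 10^(64.3/10) = 2.371e+07.
Combined level = 10 log₁₀(2.371e+07) = 73.7 dB.

73.7 dB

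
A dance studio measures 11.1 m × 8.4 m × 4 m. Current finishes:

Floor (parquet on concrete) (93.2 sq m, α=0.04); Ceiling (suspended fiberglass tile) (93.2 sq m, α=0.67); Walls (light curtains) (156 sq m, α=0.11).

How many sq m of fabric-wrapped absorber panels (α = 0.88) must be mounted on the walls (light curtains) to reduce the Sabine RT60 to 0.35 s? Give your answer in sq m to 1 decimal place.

114.6

Equivalent absorption area: A₁ = 93.2*0.04 + 93.2*0.67 + 156*0.11 = 83.332 sq m.
Required A₂ = 0.161·372.96/0.35 = 171.562 sabins.
Absorption to add: 171.562 − 83.332 = 88.230 sabins.
Net gain per sq m: Δα = 0.88 − 0.11 = 0.77.
Panel area = 88.230 / 0.77 = 114.6 sq m.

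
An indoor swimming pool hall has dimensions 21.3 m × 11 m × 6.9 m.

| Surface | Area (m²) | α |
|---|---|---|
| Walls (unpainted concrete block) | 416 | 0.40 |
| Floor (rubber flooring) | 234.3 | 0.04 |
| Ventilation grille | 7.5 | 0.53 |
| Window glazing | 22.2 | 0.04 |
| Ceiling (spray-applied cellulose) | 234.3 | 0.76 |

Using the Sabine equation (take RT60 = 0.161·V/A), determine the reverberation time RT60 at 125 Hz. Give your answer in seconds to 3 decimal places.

0.726 s

A = Σ Sᵢαᵢ = 416·0.40 + 234.3·0.04 + 7.5·0.53 + 22.2·0.04 + 234.3·0.76 = 358.703 sabins.
Volume V = 21.3 × 11 × 6.9 = 1616.67 m³.
T = 0.161 V/A = 0.161·1616.67/358.703 = 0.726 s.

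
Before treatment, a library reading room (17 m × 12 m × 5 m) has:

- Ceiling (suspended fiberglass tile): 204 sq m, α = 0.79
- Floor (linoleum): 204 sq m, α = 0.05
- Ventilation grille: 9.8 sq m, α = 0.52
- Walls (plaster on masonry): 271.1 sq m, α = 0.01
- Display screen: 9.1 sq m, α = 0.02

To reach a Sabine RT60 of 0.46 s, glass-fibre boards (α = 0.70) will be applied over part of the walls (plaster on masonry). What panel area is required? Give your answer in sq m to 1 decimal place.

Equivalent absorption area: A₁ = 204×0.79 + 204×0.05 + 9.8×0.52 + 271.1×0.01 + 9.1×0.02 = 179.349 sq m.
Required A₂ = 0.161·1020/0.46 = 357.000 sabins.
Absorption to add: 357.000 − 179.349 = 177.651 sabins.
Net gain per sq m: Δα = 0.70 − 0.01 = 0.69.
Panel area = 177.651 / 0.69 = 257.5 sq m.

257.5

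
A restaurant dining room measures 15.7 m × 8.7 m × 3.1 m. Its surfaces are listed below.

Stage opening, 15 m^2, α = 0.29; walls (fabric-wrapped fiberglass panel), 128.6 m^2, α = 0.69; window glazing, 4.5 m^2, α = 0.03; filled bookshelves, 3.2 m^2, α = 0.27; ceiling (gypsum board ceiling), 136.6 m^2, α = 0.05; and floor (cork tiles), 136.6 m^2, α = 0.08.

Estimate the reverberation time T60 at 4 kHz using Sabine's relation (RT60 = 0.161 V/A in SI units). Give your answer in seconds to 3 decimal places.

Summing Sᵢαᵢ: 4.350 + 88.734 + 0.135 + 0.864 + 6.830 + 10.928 → A = 111.841 sabins.
Room volume: 423.429 m³.
RT60 = 0.161 · V / A = 0.161 × 423.429 / 111.841 = 0.610 s.

0.610 seconds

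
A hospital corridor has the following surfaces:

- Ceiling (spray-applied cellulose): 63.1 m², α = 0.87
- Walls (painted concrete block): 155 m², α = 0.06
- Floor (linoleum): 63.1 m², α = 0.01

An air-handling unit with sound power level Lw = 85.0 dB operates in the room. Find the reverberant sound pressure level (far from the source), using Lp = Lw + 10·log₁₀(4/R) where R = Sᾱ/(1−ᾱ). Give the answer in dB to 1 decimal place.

Σ(Sᵢαᵢ) = 63.1·0.87 + 155·0.06 + 63.1·0.01 = 64.828; total area S = 281.2 m².
ᾱ = 64.828/281.2 = 0.2305; R = Sᾱ/(1−ᾱ) = 64.828/(1−0.2305) = 84.247 m².
Lp = 85.0 + 10·log₁₀(4/84.247) = 85.0 + (-13.23) = 71.8 dB.

71.8 dB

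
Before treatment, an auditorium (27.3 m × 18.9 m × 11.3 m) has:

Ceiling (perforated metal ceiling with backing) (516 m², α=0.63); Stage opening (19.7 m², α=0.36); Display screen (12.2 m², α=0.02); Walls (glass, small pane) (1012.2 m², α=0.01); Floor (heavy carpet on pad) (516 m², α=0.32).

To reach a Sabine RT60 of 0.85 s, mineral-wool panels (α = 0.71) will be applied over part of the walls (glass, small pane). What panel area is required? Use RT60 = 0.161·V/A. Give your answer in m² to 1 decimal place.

Summing Sᵢαᵢ: 325.080 + 7.092 + 0.244 + 10.122 + 165.120 → A₁ = 507.658 sabins.
V = 5830.461 m³. Target absorption A₂ = 0.161 × 5830.461 / 0.85 = 1104.358 sabins.
ΔA needed = 1104.358 − 507.658 = 596.700 sabins.
Each m² of panel replacing the walls (glass, small pane) adds (0.71 − 0.01) = 0.70 sabins.
Area = ΔA/Δα = 596.700/0.70 = 852.4 m².

852.4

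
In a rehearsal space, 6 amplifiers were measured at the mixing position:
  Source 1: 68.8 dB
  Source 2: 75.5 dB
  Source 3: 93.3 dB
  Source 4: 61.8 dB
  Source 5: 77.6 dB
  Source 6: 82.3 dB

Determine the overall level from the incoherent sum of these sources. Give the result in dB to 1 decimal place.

Σ 10^(Lᵢ/10) = 2.41e+09.
L_total = 10·log₁₀(2.41e+09) = 93.8 dB.

93.8 dB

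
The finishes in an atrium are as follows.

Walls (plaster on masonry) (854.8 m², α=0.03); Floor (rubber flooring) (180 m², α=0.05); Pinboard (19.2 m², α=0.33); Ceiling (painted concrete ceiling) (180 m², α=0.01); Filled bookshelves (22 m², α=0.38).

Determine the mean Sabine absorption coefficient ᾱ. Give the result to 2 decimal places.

S = Σ Sᵢ = 854.8 + 180 + 19.2 + 180 + 22 = 1256.0 m².
Σ(Sᵢαᵢ) = 854.8*0.03 + 180*0.05 + 19.2*0.33 + 180*0.01 + 22*0.38 = 51.140.
ᾱ = A/S = 0.04.

0.04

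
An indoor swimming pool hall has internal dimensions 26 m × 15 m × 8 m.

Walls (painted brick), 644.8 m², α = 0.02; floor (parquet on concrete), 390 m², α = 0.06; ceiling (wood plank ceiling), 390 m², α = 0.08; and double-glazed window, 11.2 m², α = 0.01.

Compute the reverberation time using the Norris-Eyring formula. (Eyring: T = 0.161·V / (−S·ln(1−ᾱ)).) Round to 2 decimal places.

S = Σ Sᵢ = 1436.0 m².
Absorption A = 644.8×0.02 + 390×0.06 + 390×0.08 + 11.2×0.01 = 67.608 sabins.
ᾱ = 67.608 / 1436.0 = 0.0471.
−S·ln(1−ᾱ) = −1436.0 × ln(1 − 0.0471) = 69.280.
V = 26 × 15 × 8 = 3120 m³.
RT60 = 0.161 × 3120 / 69.280 = 7.25 s.

7.25 s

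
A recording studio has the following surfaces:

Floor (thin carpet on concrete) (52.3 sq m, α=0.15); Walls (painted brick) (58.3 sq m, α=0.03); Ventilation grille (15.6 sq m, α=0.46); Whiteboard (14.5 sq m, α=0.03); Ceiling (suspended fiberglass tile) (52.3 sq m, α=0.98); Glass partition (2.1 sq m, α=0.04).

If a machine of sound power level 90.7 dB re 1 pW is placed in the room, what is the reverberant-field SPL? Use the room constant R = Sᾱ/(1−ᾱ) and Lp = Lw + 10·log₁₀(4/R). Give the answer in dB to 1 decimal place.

Σ(Sᵢαᵢ) = 52.3·0.15 + 58.3·0.03 + 15.6·0.46 + 14.5·0.03 + 52.3·0.98 + 2.1·0.04 = 68.543; total area S = 195.1 sq m.
ᾱ = 68.543/195.1 = 0.3513; R = Sᾱ/(1−ᾱ) = 68.543/(1−0.3513) = 105.662 sq m.
Lp = Lw + 10 log₁₀(4/R) = 90.7 -14.22 = 76.5 dB.

76.5 dB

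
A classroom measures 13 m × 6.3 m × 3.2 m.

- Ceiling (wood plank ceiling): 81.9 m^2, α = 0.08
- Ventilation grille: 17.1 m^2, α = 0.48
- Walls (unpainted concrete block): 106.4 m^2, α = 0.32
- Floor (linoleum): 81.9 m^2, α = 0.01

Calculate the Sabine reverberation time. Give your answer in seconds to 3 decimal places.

A = Σ Sᵢαᵢ = 81.9·0.08 + 17.1·0.48 + 106.4·0.32 + 81.9·0.01 = 49.627 sabins.
Volume V = 13 × 6.3 × 3.2 = 262.08 m³.
Sabine: RT60 = 0.161 × 262.08 / 49.627 = 0.850 s.

0.850 s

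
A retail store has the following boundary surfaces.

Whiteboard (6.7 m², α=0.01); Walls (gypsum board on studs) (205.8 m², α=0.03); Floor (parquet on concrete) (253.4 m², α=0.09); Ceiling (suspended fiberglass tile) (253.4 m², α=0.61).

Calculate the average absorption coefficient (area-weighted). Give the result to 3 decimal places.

0.255

Total surface area S = 719.3 m².
Weighted sum Σ Sα = 183.621.
ᾱ = 183.621 / 719.3 = 0.255.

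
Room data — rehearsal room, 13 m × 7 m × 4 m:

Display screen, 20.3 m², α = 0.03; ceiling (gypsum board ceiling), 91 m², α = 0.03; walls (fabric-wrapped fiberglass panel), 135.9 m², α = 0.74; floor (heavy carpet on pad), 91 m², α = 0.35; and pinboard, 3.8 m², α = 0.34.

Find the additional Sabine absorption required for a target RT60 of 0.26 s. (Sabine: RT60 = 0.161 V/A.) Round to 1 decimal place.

88.4 sabins

Equivalent absorption area: A₁ = 20.3×0.03 + 91×0.03 + 135.9×0.74 + 91×0.35 + 3.8×0.34 = 137.047 m².
V = 364 m³. Required absorption A₂ = 0.161 × 364 / 0.26 = 225.400 sabins.
ΔA = A₂ − A₁ = 225.400 − 137.047 = 88.4 sabins.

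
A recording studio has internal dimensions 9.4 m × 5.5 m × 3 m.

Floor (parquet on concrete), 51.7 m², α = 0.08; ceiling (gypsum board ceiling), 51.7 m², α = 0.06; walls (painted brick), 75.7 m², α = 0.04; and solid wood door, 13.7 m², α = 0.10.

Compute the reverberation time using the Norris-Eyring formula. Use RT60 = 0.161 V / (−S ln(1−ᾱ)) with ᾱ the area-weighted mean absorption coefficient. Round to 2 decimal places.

Total surface area S = 51.7 + 51.7 + 75.7 + 13.7 = 192.8 m².
Σ(Sᵢαᵢ) = 51.7·0.08 + 51.7·0.06 + 75.7·0.04 + 13.7·0.10 = 11.636.
ᾱ = 11.636 / 192.8 = 0.0604.
−S·ln(1−ᾱ) = −192.8 × ln(1 − 0.0604) = 12.012.
V = 9.4 × 5.5 × 3 = 155.1 m³.
RT60 = 0.161 × 155.1 / 12.012 = 2.08 s.

2.08 s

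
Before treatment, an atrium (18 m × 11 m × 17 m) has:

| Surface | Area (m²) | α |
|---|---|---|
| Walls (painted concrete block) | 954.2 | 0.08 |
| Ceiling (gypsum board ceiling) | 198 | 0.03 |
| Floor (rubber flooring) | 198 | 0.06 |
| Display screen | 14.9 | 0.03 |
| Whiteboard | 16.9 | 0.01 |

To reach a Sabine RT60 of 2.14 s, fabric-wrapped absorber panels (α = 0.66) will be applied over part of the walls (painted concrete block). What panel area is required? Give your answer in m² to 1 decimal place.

A₁ = Σ Sᵢαᵢ = 954.2*0.08 + 198*0.03 + 198*0.06 + 14.9*0.03 + 16.9*0.01 = 94.772 sabins.
V = 3366 m³. Target absorption A₂ = 0.161 × 3366 / 2.14 = 253.236 sabins.
Absorption to add: 253.236 − 94.772 = 158.464 sabins.
Net gain per m²: Δα = 0.66 − 0.08 = 0.58.
Area = ΔA/Δα = 158.464/0.58 = 273.2 m².

273.2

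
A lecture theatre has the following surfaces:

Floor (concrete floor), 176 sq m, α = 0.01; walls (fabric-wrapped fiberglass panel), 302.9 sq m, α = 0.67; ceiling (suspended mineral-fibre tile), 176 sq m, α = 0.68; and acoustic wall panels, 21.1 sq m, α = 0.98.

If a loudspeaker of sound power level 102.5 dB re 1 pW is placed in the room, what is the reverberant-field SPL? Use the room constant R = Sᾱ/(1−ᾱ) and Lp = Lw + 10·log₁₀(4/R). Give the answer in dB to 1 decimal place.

80.0 dB

Σ(Sᵢαᵢ) = 176·0.01 + 302.9·0.67 + 176·0.68 + 21.1·0.98 = 345.061; total area S = 676.0 sq m.
ᾱ = 0.5104, so room constant R = A/(1−ᾱ) = 704.781 sq m.
Lp = Lw + 10 log₁₀(4/R) = 102.5 -22.46 = 80.0 dB.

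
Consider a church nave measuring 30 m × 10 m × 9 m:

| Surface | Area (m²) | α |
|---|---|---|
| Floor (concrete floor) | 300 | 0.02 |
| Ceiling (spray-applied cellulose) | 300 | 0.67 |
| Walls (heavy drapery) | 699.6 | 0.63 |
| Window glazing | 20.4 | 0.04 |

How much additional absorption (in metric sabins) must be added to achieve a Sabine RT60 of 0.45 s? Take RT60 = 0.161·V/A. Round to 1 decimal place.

Summing Sᵢαᵢ: 6.000 + 201.000 + 440.748 + 0.816 → A₁ = 648.564 sabins.
V = 2700 m³. Required absorption A₂ = 0.161 × 2700 / 0.45 = 966.000 sabins.
Additional absorption ΔA = 966.000 − 648.564 = 317.4 sabins.

317.4 sabins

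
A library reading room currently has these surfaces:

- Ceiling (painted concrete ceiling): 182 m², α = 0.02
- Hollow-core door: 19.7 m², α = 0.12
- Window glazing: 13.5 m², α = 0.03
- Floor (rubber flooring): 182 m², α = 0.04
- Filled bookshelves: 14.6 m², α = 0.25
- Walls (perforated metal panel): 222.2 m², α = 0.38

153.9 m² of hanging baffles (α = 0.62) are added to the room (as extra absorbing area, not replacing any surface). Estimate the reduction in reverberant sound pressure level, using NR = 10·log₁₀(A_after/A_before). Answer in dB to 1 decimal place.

Equivalent absorption area: A_before = 182·0.02 + 19.7·0.12 + 13.5·0.03 + 182·0.04 + 14.6·0.25 + 222.2·0.38 = 101.775 m².
Treatment contributes 153.9·0.62 = 95.418 sabins.
New total A_after = 197.193 sabins.
Reduction = 10 log₁₀(A_after/A_before) = 10 log₁₀(1.9375) = 2.9 dB.

2.9 dB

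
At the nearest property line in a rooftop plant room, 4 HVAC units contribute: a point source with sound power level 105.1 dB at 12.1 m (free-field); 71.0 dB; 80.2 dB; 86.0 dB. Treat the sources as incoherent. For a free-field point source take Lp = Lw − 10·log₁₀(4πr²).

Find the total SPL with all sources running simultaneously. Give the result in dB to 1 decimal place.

87.3 dB

Source at 12.1 m: Lp = 105.1 − 10·log₁₀(4π·12.1²) = 105.1 − 10·log₁₀(1839.842) = 72.5 dB.
Σ 10^(Lᵢ/10) = 5.332e+08.
L_total = 10·log₁₀(5.332e+08) = 87.3 dB.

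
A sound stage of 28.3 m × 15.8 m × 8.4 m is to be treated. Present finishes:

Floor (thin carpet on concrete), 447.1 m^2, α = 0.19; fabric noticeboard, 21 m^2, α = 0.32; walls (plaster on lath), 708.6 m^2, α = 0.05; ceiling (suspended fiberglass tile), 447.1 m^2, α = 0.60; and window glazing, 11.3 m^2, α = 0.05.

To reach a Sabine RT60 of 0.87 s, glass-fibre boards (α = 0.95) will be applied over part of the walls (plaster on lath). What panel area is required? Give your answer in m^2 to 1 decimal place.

332.4

Total absorption A₁ = 447.1*0.19 + 21*0.32 + 708.6*0.05 + 447.1*0.60 + 11.3*0.05
  = 84.949 + 6.720 + 35.430 + 268.260 + 0.565 = 395.924 m^2 sabins.
V = 3755.976 m³. Target absorption A₂ = 0.161 × 3755.976 / 0.87 = 695.071 sabins.
ΔA needed = 695.071 − 395.924 = 299.147 sabins.
Net gain per m^2: Δα = 0.95 − 0.05 = 0.90.
Area = ΔA/Δα = 299.147/0.90 = 332.4 m^2.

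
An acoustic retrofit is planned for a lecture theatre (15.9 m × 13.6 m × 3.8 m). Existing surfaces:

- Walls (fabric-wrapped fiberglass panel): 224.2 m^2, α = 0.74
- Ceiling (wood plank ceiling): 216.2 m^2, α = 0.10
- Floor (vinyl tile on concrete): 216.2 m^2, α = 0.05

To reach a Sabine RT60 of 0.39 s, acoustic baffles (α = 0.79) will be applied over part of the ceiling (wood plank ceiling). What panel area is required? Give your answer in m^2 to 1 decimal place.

204.2

Equivalent absorption area: A₁ = 224.2*0.74 + 216.2*0.10 + 216.2*0.05 = 198.338 m^2.
Required A₂ = 0.161·821.712/0.39 = 339.220 sabins.
ΔA needed = 339.220 − 198.338 = 140.882 sabins.
Net gain per m^2: Δα = 0.79 − 0.10 = 0.69.
Panel area = 140.882 / 0.69 = 204.2 m^2.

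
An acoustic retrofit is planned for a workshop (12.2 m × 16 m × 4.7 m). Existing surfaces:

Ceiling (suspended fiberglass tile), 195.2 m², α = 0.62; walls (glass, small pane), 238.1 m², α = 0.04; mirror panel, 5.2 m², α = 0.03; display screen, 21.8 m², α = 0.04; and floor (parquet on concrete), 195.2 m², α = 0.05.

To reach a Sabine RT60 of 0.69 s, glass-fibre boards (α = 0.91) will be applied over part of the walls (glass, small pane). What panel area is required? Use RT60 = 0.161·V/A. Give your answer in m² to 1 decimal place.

83.6

A₁ = Σ Sᵢαᵢ = 195.2*0.62 + 238.1*0.04 + 5.2*0.03 + 21.8*0.04 + 195.2*0.05 = 141.336 sabins.
V = 917.44 m³. Target absorption A₂ = 0.161 × 917.44 / 0.69 = 214.069 sabins.
ΔA needed = 214.069 − 141.336 = 72.733 sabins.
Each m² of panel replacing the walls (glass, small pane) adds (0.91 − 0.04) = 0.87 sabins.
Panel area = 72.733 / 0.87 = 83.6 m².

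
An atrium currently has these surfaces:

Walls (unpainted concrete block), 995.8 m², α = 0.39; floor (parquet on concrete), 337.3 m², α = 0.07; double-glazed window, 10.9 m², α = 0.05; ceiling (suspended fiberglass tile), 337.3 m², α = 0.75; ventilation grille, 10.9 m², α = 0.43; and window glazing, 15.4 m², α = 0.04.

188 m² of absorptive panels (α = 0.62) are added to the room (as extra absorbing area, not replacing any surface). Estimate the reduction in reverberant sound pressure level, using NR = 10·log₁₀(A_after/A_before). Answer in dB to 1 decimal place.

A_before = Σ Sᵢαᵢ = 995.8*0.39 + 337.3*0.07 + 10.9*0.05 + 337.3*0.75 + 10.9*0.43 + 15.4*0.04 = 670.796 sabins.
Added absorption = 188 × 0.62 = 116.560 sabins.
New total A_after = 787.356 sabins.
NR = 10·log₁₀(787.356/670.796) = 0.7 dB.

0.7 dB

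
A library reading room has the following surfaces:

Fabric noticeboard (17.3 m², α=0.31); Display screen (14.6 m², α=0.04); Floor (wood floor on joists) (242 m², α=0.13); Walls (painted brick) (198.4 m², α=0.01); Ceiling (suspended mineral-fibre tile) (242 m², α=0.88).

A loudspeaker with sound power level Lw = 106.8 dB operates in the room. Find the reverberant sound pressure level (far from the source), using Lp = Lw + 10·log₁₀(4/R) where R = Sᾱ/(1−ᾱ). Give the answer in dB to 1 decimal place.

86.9 dB

A = 252.351 sabins; S = 714.3 m².
ᾱ = 0.3533, so room constant R = A/(1−ᾱ) = 390.213 m².
Lp = 106.8 + 10·log₁₀(4/390.213) = 106.8 + (-19.89) = 86.9 dB.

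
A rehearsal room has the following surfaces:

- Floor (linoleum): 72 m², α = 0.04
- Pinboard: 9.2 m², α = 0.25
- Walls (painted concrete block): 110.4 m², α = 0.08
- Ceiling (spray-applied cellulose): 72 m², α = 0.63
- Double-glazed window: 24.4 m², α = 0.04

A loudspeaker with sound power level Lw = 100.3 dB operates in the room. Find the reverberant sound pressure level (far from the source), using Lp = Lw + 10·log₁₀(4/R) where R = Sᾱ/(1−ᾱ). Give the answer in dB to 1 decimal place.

87.5 dB

Σ(Sᵢαᵢ) = 72·0.04 + 9.2·0.25 + 110.4·0.08 + 72·0.63 + 24.4·0.04 = 60.348; total area S = 288.0 m².
ᾱ = 60.348/288.0 = 0.2095; R = Sᾱ/(1−ᾱ) = 60.348/(1−0.2095) = 76.342 m².
Lp = Lw + 10 log₁₀(4/R) = 100.3 -12.81 = 87.5 dB.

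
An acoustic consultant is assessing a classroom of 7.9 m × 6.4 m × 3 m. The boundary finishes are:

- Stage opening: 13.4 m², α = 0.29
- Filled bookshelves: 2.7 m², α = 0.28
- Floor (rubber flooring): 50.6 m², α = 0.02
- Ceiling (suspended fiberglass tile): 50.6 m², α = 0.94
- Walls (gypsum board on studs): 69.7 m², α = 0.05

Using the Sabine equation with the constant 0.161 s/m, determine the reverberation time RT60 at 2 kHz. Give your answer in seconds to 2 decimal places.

0.43 seconds

Equivalent absorption area: A = 13.4·0.29 + 2.7·0.28 + 50.6·0.02 + 50.6·0.94 + 69.7·0.05 = 56.703 m².
V = 7.9·6.4·3 = 151.68 m³.
T = 0.161 V/A = 0.161·151.68/56.703 = 0.43 s.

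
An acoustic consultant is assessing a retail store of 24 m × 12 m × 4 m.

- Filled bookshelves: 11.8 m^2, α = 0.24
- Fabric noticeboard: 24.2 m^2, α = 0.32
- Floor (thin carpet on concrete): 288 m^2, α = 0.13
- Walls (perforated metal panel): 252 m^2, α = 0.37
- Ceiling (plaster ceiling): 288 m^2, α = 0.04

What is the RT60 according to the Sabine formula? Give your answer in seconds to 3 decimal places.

A = Σ Sᵢαᵢ = 11.8×0.24 + 24.2×0.32 + 288×0.13 + 252×0.37 + 288×0.04 = 152.776 sabins.
V = 24·12·4 = 1152 m³.
T = 0.161 V/A = 0.161·1152/152.776 = 1.214 s.

1.214 s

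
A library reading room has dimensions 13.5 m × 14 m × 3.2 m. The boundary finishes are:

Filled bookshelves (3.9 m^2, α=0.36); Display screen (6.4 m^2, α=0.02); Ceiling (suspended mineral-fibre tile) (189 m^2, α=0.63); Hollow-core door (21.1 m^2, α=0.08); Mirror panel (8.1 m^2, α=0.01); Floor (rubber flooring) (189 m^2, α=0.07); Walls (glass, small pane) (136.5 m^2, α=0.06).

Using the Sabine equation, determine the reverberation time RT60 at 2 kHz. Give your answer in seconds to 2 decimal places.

Total absorption A = 3.9×0.36 + 6.4×0.02 + 189×0.63 + 21.1×0.08 + 8.1×0.01 + 189×0.07 + 136.5×0.06
  = 1.404 + 0.128 + 119.070 + 1.688 + 0.081 + 13.230 + 8.190 = 143.791 m^2 sabins.
Volume V = 13.5 × 14 × 3.2 = 604.8 m³.
RT60 = 0.161 · V / A = 0.161 × 604.8 / 143.791 = 0.68 s.

0.68 s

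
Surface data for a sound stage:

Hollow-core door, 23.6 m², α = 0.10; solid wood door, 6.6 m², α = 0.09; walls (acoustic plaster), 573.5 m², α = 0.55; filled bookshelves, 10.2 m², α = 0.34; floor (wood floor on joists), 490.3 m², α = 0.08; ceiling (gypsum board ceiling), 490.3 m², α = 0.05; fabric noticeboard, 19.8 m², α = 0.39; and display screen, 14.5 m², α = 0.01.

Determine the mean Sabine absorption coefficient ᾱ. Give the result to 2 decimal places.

Total surface area S = 1628.8 m².
A = 23.6*0.10 + 6.6*0.09 + 573.5*0.55 + 10.2*0.34 + 490.3*0.08 + 490.3*0.05 + 19.8*0.39 + 14.5*0.01 = 393.453 sabins.
ᾱ = 393.453 / 1628.8 = 0.24.

0.24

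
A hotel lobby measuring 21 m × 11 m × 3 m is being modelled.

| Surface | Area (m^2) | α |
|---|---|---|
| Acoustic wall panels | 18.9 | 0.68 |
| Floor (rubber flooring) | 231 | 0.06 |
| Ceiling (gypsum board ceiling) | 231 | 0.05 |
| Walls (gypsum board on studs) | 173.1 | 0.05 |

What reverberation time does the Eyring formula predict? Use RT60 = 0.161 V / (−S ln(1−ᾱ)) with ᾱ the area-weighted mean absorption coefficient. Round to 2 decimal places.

Total surface area S = 18.9 + 231 + 231 + 173.1 = 654.0 m^2.
Σ(Sᵢαᵢ) = 18.9·0.68 + 231·0.06 + 231·0.05 + 173.1·0.05 = 46.917.
Mean coefficient ᾱ = A/S = 0.0717.
−S·ln(1−ᾱ) = −654.0 × ln(1 − 0.0717) = 48.658.
V = 21 × 11 × 3 = 693 m³.
T = 0.161·V/[−S·ln(1−ᾱ)] = 0.161·693/48.658 = 2.29 s.

2.29 s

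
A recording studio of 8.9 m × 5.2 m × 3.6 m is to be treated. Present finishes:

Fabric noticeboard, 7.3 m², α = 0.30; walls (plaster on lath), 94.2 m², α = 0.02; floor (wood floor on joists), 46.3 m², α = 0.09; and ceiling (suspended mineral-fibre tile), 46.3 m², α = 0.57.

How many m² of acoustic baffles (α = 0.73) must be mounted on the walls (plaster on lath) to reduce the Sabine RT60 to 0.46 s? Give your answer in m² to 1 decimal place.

33.4

Equivalent absorption area: A₁ = 7.3*0.30 + 94.2*0.02 + 46.3*0.09 + 46.3*0.57 = 34.632 m².
Required A₂ = 0.161·166.608/0.46 = 58.313 sabins.
Absorption to add: 58.313 − 34.632 = 23.681 sabins.
Net gain per m²: Δα = 0.73 − 0.02 = 0.71.
Area = ΔA/Δα = 23.681/0.71 = 33.4 m².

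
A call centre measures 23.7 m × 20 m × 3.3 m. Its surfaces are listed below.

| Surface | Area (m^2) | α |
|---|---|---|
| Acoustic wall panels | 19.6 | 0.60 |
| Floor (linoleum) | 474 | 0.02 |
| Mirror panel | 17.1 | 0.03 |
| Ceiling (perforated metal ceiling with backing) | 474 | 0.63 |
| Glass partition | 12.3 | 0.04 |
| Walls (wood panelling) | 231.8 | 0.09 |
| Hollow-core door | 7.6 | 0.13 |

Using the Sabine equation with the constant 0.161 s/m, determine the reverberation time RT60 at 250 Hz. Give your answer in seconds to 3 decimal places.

Total absorption A = 19.6×0.60 + 474×0.02 + 17.1×0.03 + 474×0.63 + 12.3×0.04 + 231.8×0.09 + 7.6×0.13
  = 11.760 + 9.480 + 0.513 + 298.620 + 0.492 + 20.862 + 0.988 = 342.715 m^2 sabins.
Room volume: 1564.2 m³.
RT60 = 0.161 · V / A = 0.161 × 1564.2 / 342.715 = 0.735 s.

0.735 s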